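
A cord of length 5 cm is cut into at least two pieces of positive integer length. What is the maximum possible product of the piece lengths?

Define m[k] = max over 1≤i<k of i · max(k−i, m[k−i]); the inner max lets the remainder stay uncut if that's better.
m[2] = 1×max(1,0) = 1×1 = 1
m[3] = max(1×2, 2×1) = 2
m[4] = max(1×3, 2×2, 3×1) = 4
m[5] = max(1×4, 2×3, 3×2, 4×1) = 6
One optimal split: 3 + 2; product 3×2 = 6.

6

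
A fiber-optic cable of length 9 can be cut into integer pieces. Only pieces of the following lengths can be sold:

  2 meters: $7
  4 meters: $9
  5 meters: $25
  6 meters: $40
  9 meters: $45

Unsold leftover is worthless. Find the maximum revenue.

Build f[k] bottom-up: f[k] = max over allowed piece i of (p[i] + f[k−i]).
f[1] = 0
f[2] = 7
f[3] = 7
f[4] = 14  (first piece 2, then f[2]=7)
f[5] = 25
f[6] = 40
f[7] = 40
f[8] = 47  (first piece 2, then f[6]=40)
f[9] = 47
One optimal cutting: pieces 6 + 2 with 1 meter of scrap → $47.

47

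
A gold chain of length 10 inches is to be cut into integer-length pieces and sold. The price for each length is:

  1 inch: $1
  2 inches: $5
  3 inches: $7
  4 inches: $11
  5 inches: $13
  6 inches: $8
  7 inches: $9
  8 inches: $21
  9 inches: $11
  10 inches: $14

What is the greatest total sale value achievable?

Consider every possible first cut. R[k] is the best of p[i]+R[k−i] over all sellable i≤k.
R[1] = 1
R[2] = 5
R[3] = 7
R[4] = 11
R[5] = 13
R[6] = 16  (first piece 2, then R[4]=11)
R[7] = 18  (first piece 2, then R[5]=13)
R[8] = 22  (first piece 4, then R[4]=11)
R[9] = 24  (first piece 4, then R[5]=13)
R[10] = 27  (first piece 2, then R[8]=22)
One optimal cutting: 4 + 4 + 2 → $11 + $11 + $5 = $27.

27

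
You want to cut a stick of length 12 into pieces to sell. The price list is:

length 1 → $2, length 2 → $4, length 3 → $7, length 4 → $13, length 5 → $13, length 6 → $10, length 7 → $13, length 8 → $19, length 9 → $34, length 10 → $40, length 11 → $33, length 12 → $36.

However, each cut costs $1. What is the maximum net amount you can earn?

43

Consider every possible first cut. v[k] is the best of p[i]+v[k−i] over all sellable i≤k, charging 1 whenever i<k.
v[1] = 2
v[2] = 4
v[3] = 7
v[4] = 13
v[5] = 14  (first piece 1, then v[4]=13)
v[6] = 16  (first piece 2, then v[4]=13)
v[7] = 19  (first piece 3, then v[4]=13)
v[8] = 25  (first piece 4, then v[4]=13)
v[9] = 34
v[10] = 40
v[11] = 41  (first piece 1, then v[10]=40)
v[12] = 43  (first piece 2, then v[10]=40)
One optimal plan: pieces 10 + 2 (1 cut) → $44 − $1 = $43.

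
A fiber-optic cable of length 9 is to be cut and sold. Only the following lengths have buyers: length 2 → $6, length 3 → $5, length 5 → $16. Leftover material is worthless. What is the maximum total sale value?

Let best[k] be the best obtainable value from length k. For each k, try every first piece i and keep the best of price[i] + best[k−i].
best[1] = 0
best[2] = 6
best[3] = max(6+0, 5+0) = 6
best[4] = max(6+6, 5+0) = 12
best[5] = max(6+6, 5+6, 16+0) = 16
best[6] = max(6+12, 5+6, 16+0) = 18
best[7] = max(6+16, 5+12, 16+6) = 22
best[8] = max(6+18, 5+16, 16+6) = 24
best[9] = max(6+22, 5+18, 16+12) = 28
One optimal cutting: 5 + 2 + 2 → $28.

28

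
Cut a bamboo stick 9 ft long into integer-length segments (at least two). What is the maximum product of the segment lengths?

Define prod[k] = max over 1≤i<k of i · max(k−i, prod[k−i]); the inner max lets the remainder stay uncut if that's better.
prod[2] = 1·max(1,0) = 1·1 = 1
prod[3] = 1·max(2,1) = 1·2 = 2
prod[4] = 2·max(2,1) = 2·2 = 4
prod[5] = 2·max(3,2) = 2·3 = 6
prod[6] = 3·max(3,2) = 3·3 = 9
prod[7] = 2·max(5,6) = 2·6 = 12
prod[8] = 2·max(6,9) = 2·9 = 18
prod[9] = 3·max(6,9) = 3·9 = 27
One optimal split: 3 + 3 + 3; product 3·3·3 = 27.

27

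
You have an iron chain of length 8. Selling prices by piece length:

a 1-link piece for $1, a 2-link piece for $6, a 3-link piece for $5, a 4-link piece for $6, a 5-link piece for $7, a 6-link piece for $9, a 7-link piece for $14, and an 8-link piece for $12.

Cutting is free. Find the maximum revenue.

Let r[k] be the best obtainable value from length k. For each k, try every first piece i and keep the best of price[i] + r[k−i].
r[1] = 1
r[2] = 6
r[3] = 7  (first piece 1, then r[2]=6)
r[4] = 12  (first piece 2, then r[2]=6)
r[5] = 13  (first piece 1, then r[4]=12)
r[6] = 18  (first piece 2, then r[4]=12)
r[7] = 19  (first piece 1, then r[6]=18)
r[8] = 24  (first piece 2, then r[6]=18)
One optimal cutting: 2 + 2 + 2 + 2 → $6 + $6 + $6 + $6 = $24.

24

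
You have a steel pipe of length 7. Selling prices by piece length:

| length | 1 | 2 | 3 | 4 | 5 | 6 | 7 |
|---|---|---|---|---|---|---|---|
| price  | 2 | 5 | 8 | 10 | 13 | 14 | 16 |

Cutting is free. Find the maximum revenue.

Let R[k] be the best obtainable value from length k. For each k, try every first piece i and keep the best of price[i] + R[k−i].
R[1] = 2
R[2] = 5
R[3] = 8
R[4] = 10  (first piece 1, then R[3]=8)
R[5] = 13  (first piece 2, then R[3]=8)
R[6] = 16  (first piece 3, then R[3]=8)
R[7] = 18  (first piece 1, then R[6]=16)
One optimal cutting: 3 + 3 + 1 → $8 + $8 + $2 = $18.

18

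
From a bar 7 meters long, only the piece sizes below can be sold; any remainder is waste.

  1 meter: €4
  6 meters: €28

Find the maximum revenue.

Build r[k] bottom-up: r[k] = max over allowed piece i of (p[i] + r[k−i]).
r[1] = 4
r[2] = 8  (first piece 1, then r[1]=4)
r[3] = 12  (first piece 1, then r[2]=8)
r[4] = 16  (first piece 1, then r[3]=12)
r[5] = 20  (first piece 1, then r[4]=16)
r[6] = 28
r[7] = 32  (first piece 1, then r[6]=28)
One optimal cutting: 6 + 1 → €32.

32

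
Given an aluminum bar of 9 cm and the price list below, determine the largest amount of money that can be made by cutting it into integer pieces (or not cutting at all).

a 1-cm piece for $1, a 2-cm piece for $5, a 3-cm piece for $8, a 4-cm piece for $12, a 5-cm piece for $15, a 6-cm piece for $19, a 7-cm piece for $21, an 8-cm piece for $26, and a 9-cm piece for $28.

Build v[k] bottom-up: v[k] = max over allowed piece i of (p[i] + v[k−i]).
v[1] = 1
v[2] = max(1+1, 5+0) = 5
v[3] = max(1+5, 5+1, 8+0) = 8
v[4] = max(1+8, 5+5, 8+1, 12+0) = 12
v[5] = max(1+12, 5+8, 8+5, 12+1, 15+0) = 15
v[6] = max(1+15, 5+12, 8+8, 12+5, 15+1, 19+0) = 19
v[7] = max(1+19, 5+15, 8+12, …, 19+1, 21+0) = 21
v[8] = max(1+21, 5+19, 8+15, …, 21+1, 26+0) = 26
v[9] = max(1+26, 5+21, 8+19, …, 26+1, 28+0) = 28
Best is to sell the whole 9-cm piece uncut for $28.

28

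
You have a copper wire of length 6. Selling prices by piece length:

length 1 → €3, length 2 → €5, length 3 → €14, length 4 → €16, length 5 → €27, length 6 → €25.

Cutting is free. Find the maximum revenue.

Consider every possible first cut. best[k] is the best of p[i]+best[k−i] over all sellable i≤k.
best[1] = 3
best[2] = 6  (first piece 1, then best[1]=3)
best[3] = 14
best[4] = 17  (first piece 1, then best[3]=14)
best[5] = 27
best[6] = 30  (first piece 1, then best[5]=27)
One optimal cutting: 5 + 1 → €27 + €3 = €30.

30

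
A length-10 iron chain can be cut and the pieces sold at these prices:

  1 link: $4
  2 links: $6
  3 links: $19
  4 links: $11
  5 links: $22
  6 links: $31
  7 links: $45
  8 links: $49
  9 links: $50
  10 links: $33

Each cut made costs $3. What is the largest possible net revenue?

61

Let v[k] be the best obtainable value from length k. For each k, try every first piece i and keep the best of price[i] + v[k−i] minus the 3 cut fee when i<k.
v[1] = 4
v[2] = 6
v[3] = 19
v[4] = 20  (first piece 1, then v[3]=19)
v[5] = 22  (first piece 2, then v[3]=19)
v[6] = 35  (first piece 3, then v[3]=19)
v[7] = 45
v[8] = 49
v[9] = 51  (first piece 3, then v[6]=35)
v[10] = 61  (first piece 3, then v[7]=45)
One optimal plan: pieces 7 + 3 (1 cut) → $64 − $3 = $61.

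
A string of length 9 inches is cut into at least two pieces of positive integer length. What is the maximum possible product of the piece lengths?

27

Let prod[k] be the best product for length k (with at least one cut). For each first piece i, the rest contributes max(k−i, prod[k−i]).
prod[2] = 1·max(1,0) = 1·1 = 1
prod[3] = 1·max(2,1) = 1·2 = 2
prod[4] = 2·max(2,1) = 2·2 = 4
prod[5] = 2·max(3,2) = 2·3 = 6
prod[6] = 3·max(3,2) = 3·3 = 9
prod[7] = 2·max(5,6) = 2·6 = 12
prod[8] = 2·max(6,9) = 2·9 = 18
prod[9] = 3·max(6,9) = 3·9 = 27
One optimal split: 3 + 3 + 3; product 3·3·3 = 27.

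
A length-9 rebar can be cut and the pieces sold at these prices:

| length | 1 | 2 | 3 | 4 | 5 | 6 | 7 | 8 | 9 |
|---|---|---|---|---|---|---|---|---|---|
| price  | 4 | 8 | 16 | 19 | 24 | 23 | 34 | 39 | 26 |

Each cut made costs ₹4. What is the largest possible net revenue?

40

Consider every possible first cut. v[k] is the best of p[i]+v[k−i] over all sellable i≤k, charging 4 whenever i<k.
v[1] = 4
v[2] = max(4+4-4, 8+0) = 8
v[3] = max(4+8-4, 8+4-4, 16+0) = 16
v[4] = max(4+16-4, 8+8-4, 16+4-4, 19+0) = 19
v[5] = max(4+19-4, 8+16-4, 16+8-4, 19+4-4, 24+0) = 24
v[6] = max(4+24-4, 8+19-4, 16+16-4, 19+8-4, 24+4-4, 23+0) = 28
v[7] = max(4+28-4, 8+24-4, 16+19-4, …, 23+4-4, 34+0) = 34
v[8] = max(4+34-4, 8+28-4, 16+24-4, …, 34+4-4, 39+0) = 39
v[9] = max(4+39-4, 8+34-4, 16+28-4, …, 39+4-4, 26+0) = 40
One optimal plan: pieces 3 + 3 + 3 (2 cuts) → ₹48 − ₹8 = ₹40.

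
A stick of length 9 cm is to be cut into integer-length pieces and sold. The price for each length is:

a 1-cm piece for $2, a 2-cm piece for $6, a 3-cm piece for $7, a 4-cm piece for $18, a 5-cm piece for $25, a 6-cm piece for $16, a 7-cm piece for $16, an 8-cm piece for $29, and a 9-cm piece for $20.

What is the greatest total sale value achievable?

Build best[k] bottom-up: best[k] = max over allowed piece i of (p[i] + best[k−i]).
best[1] = 2
best[2] = max(2+2, 6+0) = 6
best[3] = max(2+6, 6+2, 7+0) = 8
best[4] = max(2+8, 6+6, 7+2, 18+0) = 18
best[5] = max(2+18, 6+8, 7+6, 18+2, 25+0) = 25
best[6] = max(2+25, 6+18, 7+8, 18+6, 25+2, 16+0) = 27
best[7] = max(2+27, 6+25, 7+18, …, 16+2, 16+0) = 31
best[8] = max(2+31, 6+27, 7+25, …, 16+2, 29+0) = 36
best[9] = max(2+36, 6+31, 7+27, …, 29+2, 20+0) = 43
One optimal cutting: 5 + 4 → $25 + $18 = $43.

43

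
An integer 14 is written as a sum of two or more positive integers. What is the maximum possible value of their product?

Let P[k] be the best product for length k (with at least one cut). For each first piece i, the rest contributes max(k−i, P[k−i]).
P[2] = 1·max(1,0) = 1·1 = 1
P[3] = 1·max(2,1) = 1·2 = 2
P[4] = 2·max(2,1) = 2·2 = 4
P[5] = 2·max(3,2) = 2·3 = 6
P[6] = 3·max(3,2) = 3·3 = 9
P[7] = 2·max(5,6) = 2·6 = 12
P[8] = 2·max(6,9) = 2·9 = 18
P[9] = 3·max(6,9) = 3·9 = 27
P[10] = 2·max(8,18) = 2·18 = 36
P[11] = 2·max(9,27) = 2·27 = 54
P[12] = 3·max(9,27) = 3·27 = 81
P[13] = 2·max(11,54) = 2·54 = 108
P[14] = 2·max(12,81) = 2·81 = 162
One optimal split: 3 + 3 + 3 + 3 + 2; product 3·3·3·3·2 = 162.

162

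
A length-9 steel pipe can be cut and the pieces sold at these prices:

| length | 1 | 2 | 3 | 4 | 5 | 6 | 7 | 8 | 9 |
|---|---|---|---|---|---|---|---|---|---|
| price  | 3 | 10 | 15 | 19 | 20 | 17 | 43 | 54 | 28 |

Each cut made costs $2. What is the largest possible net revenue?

Consider every possible first cut. net[k] is the best of p[i]+net[k−i] over all sellable i≤k, charging 2 whenever i<k.
net[1] = 3
net[2] = 10
net[3] = 15
net[4] = 19
net[5] = 23  (first piece 2, then net[3]=15)
net[6] = 28  (first piece 3, then net[3]=15)
net[7] = 43
net[8] = 54
net[9] = 55  (first piece 1, then net[8]=54)
One optimal plan: pieces 8 + 1 (1 cut) → $57 − $2 = $55.

55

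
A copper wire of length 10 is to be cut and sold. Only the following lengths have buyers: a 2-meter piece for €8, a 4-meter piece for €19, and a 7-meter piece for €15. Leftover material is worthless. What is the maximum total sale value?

Let f[k] be the best obtainable value from length k. For each k, try every first piece i and keep the best of price[i] + f[k−i].
f[1] = 0
f[2] = 8
f[3] = 8
f[4] = max(8+8, 19+0) = 19
f[5] = max(8+8, 19+0) = 19
f[6] = max(8+19, 19+8) = 27
f[7] = max(8+19, 19+8, 15+0) = 27
f[8] = max(8+27, 19+19, 15+0) = 38
f[9] = max(8+27, 19+19, 15+8) = 38
f[10] = max(8+38, 19+27, 15+8) = 46
One optimal cutting: 4 + 4 + 2 → €46.

46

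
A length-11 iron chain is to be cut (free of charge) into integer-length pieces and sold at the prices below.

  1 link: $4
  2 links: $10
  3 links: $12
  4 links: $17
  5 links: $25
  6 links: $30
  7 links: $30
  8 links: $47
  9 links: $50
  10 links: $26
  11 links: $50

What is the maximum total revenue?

61

Let R[k] be the best obtainable value from length k. For each k, try every first piece i and keep the best of price[i] + R[k−i].
R[1] = 4
R[2] = max(4+4, 10+0) = 10
R[3] = max(4+10, 10+4, 12+0) = 14
R[4] = max(4+14, 10+10, 12+4, 17+0) = 20
R[5] = max(4+20, 10+14, 12+10, 17+4, 25+0) = 25
R[6] = max(4+25, 10+20, 12+14, 17+10, 25+4, 30+0) = 30
R[7] = max(4+30, 10+25, 12+20, …, 30+4, 30+0) = 35
R[8] = max(4+35, 10+30, 12+25, …, 30+4, 47+0) = 47
R[9] = max(4+47, 10+35, 12+30, …, 47+4, 50+0) = 51
R[10] = max(4+51, 10+47, 12+35, …, 50+4, 26+0) = 57
R[11] = max(4+57, 10+51, 12+47, …, 26+4, 50+0) = 61
One optimal cutting: 8 + 2 + 1 → $47 + $10 + $4 = $61.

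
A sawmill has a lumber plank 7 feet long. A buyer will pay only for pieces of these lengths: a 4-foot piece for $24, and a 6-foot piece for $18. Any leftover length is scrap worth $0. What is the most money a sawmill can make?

24

Consider every possible first cut. r[k] is the best of p[i]+r[k−i] over all sellable i≤k.
r[1] = 0
r[2] = 0
r[3] = 0
r[4] = 24
r[5] = 24
r[6] = 24
r[7] = 24
One optimal cutting: pieces 4 with 3 feet of scrap → $24.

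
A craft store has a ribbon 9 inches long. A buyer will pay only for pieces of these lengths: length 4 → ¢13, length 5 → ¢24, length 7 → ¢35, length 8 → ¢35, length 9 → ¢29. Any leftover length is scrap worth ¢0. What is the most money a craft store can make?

37

Build best[k] bottom-up: best[k] = max over allowed piece i of (p[i] + best[k−i]).
best[1] = 0
best[2] = 0
best[3] = 0
best[4] = 13
best[5] = 24
best[6] = 24
best[7] = 35
best[8] = 35
best[9] = 37  (first piece 4, then best[5]=24)
One optimal cutting: 5 + 4 → ¢37.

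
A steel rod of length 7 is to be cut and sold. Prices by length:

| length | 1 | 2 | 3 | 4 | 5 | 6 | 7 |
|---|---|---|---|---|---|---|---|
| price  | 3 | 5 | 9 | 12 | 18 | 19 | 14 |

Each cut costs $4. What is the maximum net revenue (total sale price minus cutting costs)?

19

Consider every possible first cut. r[k] is the best of p[i]+r[k−i] over all sellable i≤k, charging 4 whenever i<k.
r[1] = 3
r[2] = 5
r[3] = 9
r[4] = 12
r[5] = 18
r[6] = 19
r[7] = 19  (first piece 2, then r[5]=18)
One optimal plan: pieces 5 + 2 (1 cut) → $23 − $4 = $19.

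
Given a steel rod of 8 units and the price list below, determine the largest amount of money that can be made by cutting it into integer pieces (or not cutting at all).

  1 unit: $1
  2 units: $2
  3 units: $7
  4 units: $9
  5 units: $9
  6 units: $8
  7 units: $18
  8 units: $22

Build v[k] bottom-up: v[k] = max over allowed piece i of (p[i] + v[k−i]).
v[1] = 1
v[2] = 2  (first piece 1, then v[1]=1)
v[3] = 7
v[4] = 9
v[5] = 10  (first piece 1, then v[4]=9)
v[6] = 14  (first piece 3, then v[3]=7)
v[7] = 18
v[8] = 22
Best is to sell the whole 8-unit piece uncut for $22.

22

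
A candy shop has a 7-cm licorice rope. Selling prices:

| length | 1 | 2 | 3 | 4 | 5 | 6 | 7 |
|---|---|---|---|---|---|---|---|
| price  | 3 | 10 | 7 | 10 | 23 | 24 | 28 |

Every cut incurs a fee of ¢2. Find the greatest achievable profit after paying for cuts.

Build net[k] bottom-up: net[k] = max over allowed piece i of (p[i] + net[k−i]) − 2 per cut.
net[1] = 3
net[2] = max(3+3-2, 10+0) = 10
net[3] = max(3+10-2, 10+3-2, 7+0) = 11
net[4] = max(3+11-2, 10+10-2, 7+3-2, 10+0) = 18
net[5] = max(3+18-2, 10+11-2, 7+10-2, 10+3-2, 23+0) = 23
net[6] = max(3+23-2, 10+18-2, 7+11-2, 10+10-2, 23+3-2, 24+0) = 26
net[7] = max(3+26-2, 10+23-2, 7+18-2, …, 24+3-2, 28+0) = 31
One optimal plan: pieces 5 + 2 (1 cut) → ¢33 − ¢2 = ¢31.

31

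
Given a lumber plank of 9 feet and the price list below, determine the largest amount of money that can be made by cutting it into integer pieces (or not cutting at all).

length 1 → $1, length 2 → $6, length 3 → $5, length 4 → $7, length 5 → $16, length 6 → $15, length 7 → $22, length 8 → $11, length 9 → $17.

28

Consider every possible first cut. r[k] is the best of p[i]+r[k−i] over all sellable i≤k.
r[1] = 1
r[2] = 6
r[3] = 7  (first piece 1, then r[2]=6)
r[4] = 12  (first piece 2, then r[2]=6)
r[5] = 16
r[6] = 18  (first piece 2, then r[4]=12)
r[7] = 22  (first piece 2, then r[5]=16)
r[8] = 24  (first piece 2, then r[6]=18)
r[9] = 28  (first piece 2, then r[7]=22)
One optimal cutting: 5 + 2 + 2 → $16 + $6 + $6 = $28.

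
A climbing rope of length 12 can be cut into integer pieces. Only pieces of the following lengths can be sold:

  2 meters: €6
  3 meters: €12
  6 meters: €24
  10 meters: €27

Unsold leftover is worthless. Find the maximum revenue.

48

Build best[k] bottom-up: best[k] = max over allowed piece i of (p[i] + best[k−i]).
best[1] = 0
best[2] = 6
best[3] = max(6+0, 12+0) = 12
best[4] = max(6+6, 12+0) = 12
best[5] = max(6+12, 12+6) = 18
best[6] = max(6+12, 12+12, 24+0) = 24
best[7] = max(6+18, 12+12, 24+0) = 24
best[8] = max(6+24, 12+18, 24+6) = 30
best[9] = max(6+24, 12+24, 24+12) = 36
best[10] = max(6+30, 12+24, 24+12, 27+0) = 36
best[11] = max(6+36, 12+30, 24+18, 27+0) = 42
best[12] = max(6+36, 12+36, 24+24, 27+6) = 48
One optimal cutting: 3 + 3 + 3 + 3 → €48.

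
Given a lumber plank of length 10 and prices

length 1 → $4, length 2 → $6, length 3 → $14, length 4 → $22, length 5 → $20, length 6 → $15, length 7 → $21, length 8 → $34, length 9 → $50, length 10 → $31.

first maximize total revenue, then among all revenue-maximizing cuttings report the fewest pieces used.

Let r[k] be the best obtainable value from length k. For each k, try every first piece i and keep the best of price[i] + r[k−i].
r[1] = 4
r[2] = 8  (first piece 1, then r[1]=4)
r[3] = 14
r[4] = 22
r[5] = 26  (first piece 1, then r[4]=22)
r[6] = 30  (first piece 1, then r[5]=26)
r[7] = 36  (first piece 3, then r[4]=22)
r[8] = 44  (first piece 4, then r[4]=22)
r[9] = 50
r[10] = 54  (first piece 1, then r[9]=50)
Maximum revenue is $54.
Now minimize piece count subject to staying optimal: for each k, pieces[k] = 1 + min over i with p[i]+r[k−i]=r[k] of pieces[k−i].
pieces[7] = 2
pieces[8] = 2
pieces[9] = 1
pieces[10] = 2

2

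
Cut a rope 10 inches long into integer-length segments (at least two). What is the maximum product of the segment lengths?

36

Define prod[k] = max over 1≤i<k of i · max(k−i, prod[k−i]); the inner max lets the remainder stay uncut if that's better.
prod[2] = 1*max(1,0) = 1*1 = 1
prod[3] = 1*max(2,1) = 1*2 = 2
prod[4] = 2*max(2,1) = 2*2 = 4
prod[5] = 2*max(3,2) = 2*3 = 6
prod[6] = 3*max(3,2) = 3*3 = 9
prod[7] = 2*max(5,6) = 2*6 = 12
prod[8] = 2*max(6,9) = 2*9 = 18
prod[9] = 3*max(6,9) = 3*9 = 27
prod[10] = 2*max(8,18) = 2*18 = 36
One optimal split: 3 + 3 + 2 + 2; product 3*3*2*2 = 36.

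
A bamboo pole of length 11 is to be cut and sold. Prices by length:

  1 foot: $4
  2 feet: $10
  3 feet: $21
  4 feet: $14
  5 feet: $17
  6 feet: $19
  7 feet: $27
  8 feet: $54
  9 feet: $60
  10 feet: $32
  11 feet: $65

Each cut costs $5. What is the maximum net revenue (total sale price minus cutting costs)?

70

Let net[k] be the best obtainable value from length k. For each k, try every first piece i and keep the best of price[i] + net[k−i] minus the 5 cut fee when i<k.
net[1] = 4
net[2] = max(4+4-5, 10+0) = 10
net[3] = max(4+10-5, 10+4-5, 21+0) = 21
net[4] = max(4+21-5, 10+10-5, 21+4-5, 14+0) = 20
net[5] = max(4+20-5, 10+21-5, 21+10-5, 14+4-5, 17+0) = 26
net[6] = max(4+26-5, 10+20-5, 21+21-5, 14+10-5, 17+4-5, 19+0) = 37
net[7] = max(4+37-5, 10+26-5, 21+20-5, …, 19+4-5, 27+0) = 36
net[8] = max(4+36-5, 10+37-5, 21+26-5, …, 27+4-5, 54+0) = 54
net[9] = max(4+54-5, 10+36-5, 21+37-5, …, 54+4-5, 60+0) = 60
net[10] = max(4+60-5, 10+54-5, 21+36-5, …, 60+4-5, 32+0) = 59
net[11] = max(4+59-5, 10+60-5, 21+54-5, …, 32+4-5, 65+0) = 70
One optimal plan: pieces 8 + 3 (1 cut) → $75 − $5 = $70.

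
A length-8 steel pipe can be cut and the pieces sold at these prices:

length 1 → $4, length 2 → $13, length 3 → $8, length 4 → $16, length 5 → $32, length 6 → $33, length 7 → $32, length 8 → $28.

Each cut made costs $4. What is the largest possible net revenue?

Build r[k] bottom-up: r[k] = max over allowed piece i of (p[i] + r[k−i]) − 4 per cut.
r[1] = 4
r[2] = max(4+4-4, 13+0) = 13
r[3] = max(4+13-4, 13+4-4, 8+0) = 13
r[4] = max(4+13-4, 13+13-4, 8+4-4, 16+0) = 22
r[5] = max(4+22-4, 13+13-4, 8+13-4, 16+4-4, 32+0) = 32
r[6] = max(4+32-4, 13+22-4, 8+13-4, 16+13-4, 32+4-4, 33+0) = 33
r[7] = max(4+33-4, 13+32-4, 8+22-4, …, 33+4-4, 32+0) = 41
r[8] = max(4+41-4, 13+33-4, 8+32-4, …, 32+4-4, 28+0) = 42
One optimal plan: pieces 6 + 2 (1 cut) → $46 − $4 = $42.

42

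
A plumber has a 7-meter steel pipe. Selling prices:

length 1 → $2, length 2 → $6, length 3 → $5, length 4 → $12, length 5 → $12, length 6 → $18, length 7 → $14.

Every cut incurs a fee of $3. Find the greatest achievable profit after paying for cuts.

17

Let r[k] be the best obtainable value from length k. For each k, try every first piece i and keep the best of price[i] + r[k−i] minus the 3 cut fee when i<k.
r[1] = 2
r[2] = 6
r[3] = 5  (first piece 1, then r[2]=6)
r[4] = 12
r[5] = 12
r[6] = 18
r[7] = 17  (first piece 1, then r[6]=18)
One optimal plan: pieces 6 + 1 (1 cut) → $20 − $3 = $17.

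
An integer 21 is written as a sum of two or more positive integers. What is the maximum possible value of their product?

Let P[k] be the best product for length k (with at least one cut). For each first piece i, the rest contributes max(k−i, P[k−i]).
P[2] = 1×max(1,0) = 1×1 = 1
P[3] = 1×max(2,1) = 1×2 = 2
P[4] = 2×max(2,1) = 2×2 = 4
P[5] = 2×max(3,2) = 2×3 = 6
P[6] = 3×max(3,2) = 3×3 = 9
P[7] = 2×max(5,6) = 2×6 = 12
P[8] = 2×max(6,9) = 2×9 = 18
P[9] = 3×max(6,9) = 3×9 = 27
P[10] = 2×max(8,18) = 2×18 = 36
P[11] = 2×max(9,27) = 2×27 = 54
P[12] = 3×max(9,27) = 3×27 = 81
P[13] = 2×max(11,54) = 2×54 = 108
P[14] = 2×max(12,81) = 2×81 = 162
P[15] = 3×max(12,81) = 3×81 = 243
P[16] = 2×max(14,162) = 2×162 = 324
P[17] = 2×max(15,243) = 2×243 = 486
P[18] = 3×max(15,243) = 3×243 = 729
P[19] = 2×max(17,486) = 2×486 = 972
P[20] = 2×max(18,729) = 2×729 = 1458
P[21] = 3×max(18,729) = 3×729 = 2187
One optimal split: 3 + 3 + 3 + 3 + 3 + 3 + 3; product 3×3×3×3×3×3×3 = 2187.

2187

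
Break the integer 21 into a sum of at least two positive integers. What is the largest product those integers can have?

2187

Let prod[k] be the best product for length k (with at least one cut). For each first piece i, the rest contributes max(k−i, prod[k−i]).
Small cases: prod[2]=1, prod[3]=2, prod[4]=4, prod[5]=6, prod[6]=9, prod[7]=12, prod[8]=18, prod[9]=27, prod[10]=36, prod[11]=54, prod[12]=81, prod[13]=108, prod[14]=162, prod[15]=243, prod[16]=324.
prod[17] = 2·max(15,243) = 2·243 = 486
prod[18] = 3·max(15,243) = 3·243 = 729
prod[19] = 2·max(17,486) = 2·486 = 972
prod[20] = 2·max(18,729) = 2·729 = 1458
prod[21] = 3·max(18,729) = 3·729 = 2187
One optimal split: 3 + 3 + 3 + 3 + 3 + 3 + 3; product 3·3·3·3·3·3·3 = 2187.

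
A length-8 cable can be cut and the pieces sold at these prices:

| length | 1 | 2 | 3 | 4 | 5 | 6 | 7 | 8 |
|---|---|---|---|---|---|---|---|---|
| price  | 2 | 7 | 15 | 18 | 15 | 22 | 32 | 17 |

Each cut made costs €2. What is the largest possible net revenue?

Consider every possible first cut. v[k] is the best of p[i]+v[k−i] over all sellable i≤k, charging 2 whenever i<k.
v[1] = 2
v[2] = max(2+2-2, 7+0) = 7
v[3] = max(2+7-2, 7+2-2, 15+0) = 15
v[4] = max(2+15-2, 7+7-2, 15+2-2, 18+0) = 18
v[5] = max(2+18-2, 7+15-2, 15+7-2, 18+2-2, 15+0) = 20
v[6] = max(2+20-2, 7+18-2, 15+15-2, 18+7-2, 15+2-2, 22+0) = 28
v[7] = max(2+28-2, 7+20-2, 15+18-2, …, 22+2-2, 32+0) = 32
v[8] = max(2+32-2, 7+28-2, 15+20-2, …, 32+2-2, 17+0) = 34
One optimal plan: pieces 4 + 4 (1 cut) → €36 − €2 = €34.

34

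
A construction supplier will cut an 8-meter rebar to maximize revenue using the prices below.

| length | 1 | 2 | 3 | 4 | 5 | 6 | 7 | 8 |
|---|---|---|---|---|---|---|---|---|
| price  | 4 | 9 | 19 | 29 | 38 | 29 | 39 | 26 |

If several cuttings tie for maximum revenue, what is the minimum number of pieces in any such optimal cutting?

Consider every possible first cut. r[k] is the best of p[i]+r[k−i] over all sellable i≤k.
r[1] = 4
r[2] = 9
r[3] = 19
r[4] = 29
r[5] = 38
r[6] = 42  (first piece 1, then r[5]=38)
r[7] = 48  (first piece 3, then r[4]=29)
r[8] = 58  (first piece 4, then r[4]=29)
Maximum revenue is ₹58.
Now minimize piece count subject to staying optimal: for each k, pieces[k] = 1 + min over i with p[i]+r[k−i]=r[k] of pieces[k−i].
pieces[5] = 1
pieces[6] = 2
pieces[7] = 2
pieces[8] = 2

2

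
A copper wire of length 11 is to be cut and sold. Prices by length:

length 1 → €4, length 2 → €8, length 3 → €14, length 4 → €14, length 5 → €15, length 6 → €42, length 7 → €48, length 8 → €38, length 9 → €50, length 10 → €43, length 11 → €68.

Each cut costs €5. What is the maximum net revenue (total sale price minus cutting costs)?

68

Consider every possible first cut. v[k] is the best of p[i]+v[k−i] over all sellable i≤k, charging 5 whenever i<k.
v[1] = 4
v[2] = 8
v[3] = 14
v[4] = 14
v[5] = 17  (first piece 2, then v[3]=14)
v[6] = 42
v[7] = 48
v[8] = 47  (first piece 1, then v[7]=48)
v[9] = 51  (first piece 2, then v[7]=48)
v[10] = 57  (first piece 3, then v[7]=48)
v[11] = 68
Best is to make no cuts and sell whole for €68.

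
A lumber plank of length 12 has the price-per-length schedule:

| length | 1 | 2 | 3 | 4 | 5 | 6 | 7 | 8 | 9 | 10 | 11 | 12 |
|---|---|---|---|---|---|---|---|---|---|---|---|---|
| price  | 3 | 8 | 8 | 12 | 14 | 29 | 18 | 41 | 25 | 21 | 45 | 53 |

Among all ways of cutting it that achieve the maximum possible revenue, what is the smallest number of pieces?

Consider every possible first cut. r[k] is the best of p[i]+r[k−i] over all sellable i≤k.
r[1] = 3
r[2] = max(3+3, 8+0) = 8
r[3] = max(3+8, 8+3, 8+0) = 11
r[4] = max(3+11, 8+8, 8+3, 12+0) = 16
r[5] = max(3+16, 8+11, 8+8, 12+3, 14+0) = 19
r[6] = max(3+19, 8+16, 8+11, 12+8, 14+3, 29+0) = 29
r[7] = max(3+29, 8+19, 8+16, …, 29+3, 18+0) = 32
r[8] = max(3+32, 8+29, 8+19, …, 18+3, 41+0) = 41
r[9] = max(3+41, 8+32, 8+29, …, 41+3, 25+0) = 44
r[10] = max(3+44, 8+41, 8+32, …, 25+3, 21+0) = 49
r[11] = max(3+49, 8+44, 8+41, …, 21+3, 45+0) = 52
r[12] = max(3+52, 8+49, 8+44, …, 45+3, 53+0) = 58
Maximum revenue is $58.
Now minimize piece count subject to staying optimal: for each k, pieces[k] = 1 + min over i with p[i]+r[k−i]=r[k] of pieces[k−i].
pieces[9] = 2
pieces[10] = 2
pieces[11] = 3
pieces[12] = 2

2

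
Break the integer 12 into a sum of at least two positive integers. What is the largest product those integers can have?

Fill prod[k] for k=2..12: at each k try every first piece i and multiply by the better of (k−i) uncut or prod[k−i].
prod[2] = 1×max(1,0) = 1×1 = 1
prod[3] = 1×max(2,1) = 1×2 = 2
prod[4] = 2×max(2,1) = 2×2 = 4
prod[5] = 2×max(3,2) = 2×3 = 6
prod[6] = 3×max(3,2) = 3×3 = 9
prod[7] = 2×max(5,6) = 2×6 = 12
prod[8] = 2×max(6,9) = 2×9 = 18
prod[9] = 3×max(6,9) = 3×9 = 27
prod[10] = 2×max(8,18) = 2×18 = 36
prod[11] = 2×max(9,27) = 2×27 = 54
prod[12] = 3×max(9,27) = 3×27 = 81
One optimal split: 3 + 3 + 3 + 3; product 3×3×3×3 = 81.

81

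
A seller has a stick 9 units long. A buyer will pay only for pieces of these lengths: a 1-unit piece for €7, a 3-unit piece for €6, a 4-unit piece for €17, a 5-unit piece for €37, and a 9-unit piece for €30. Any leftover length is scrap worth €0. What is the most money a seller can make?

65

Consider every possible first cut. best[k] is the best of p[i]+best[k−i] over all sellable i≤k.
best[1] = 7
best[2] = 14  (first piece 1, then best[1]=7)
best[3] = 21  (first piece 1, then best[2]=14)
best[4] = 28  (first piece 1, then best[3]=21)
best[5] = 37
best[6] = 44  (first piece 1, then best[5]=37)
best[7] = 51  (first piece 1, then best[6]=44)
best[8] = 58  (first piece 1, then best[7]=51)
best[9] = 65  (first piece 1, then best[8]=58)
One optimal cutting: 5 + 1 + 1 + 1 + 1 → €65.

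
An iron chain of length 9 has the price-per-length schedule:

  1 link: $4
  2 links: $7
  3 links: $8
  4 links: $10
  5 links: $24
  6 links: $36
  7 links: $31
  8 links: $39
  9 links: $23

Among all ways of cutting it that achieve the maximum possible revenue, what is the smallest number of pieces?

4

Consider every possible first cut. r[k] is the best of p[i]+r[k−i] over all sellable i≤k.
r[1] = 4
r[2] = 8  (first piece 1, then r[1]=4)
r[3] = 12  (first piece 1, then r[2]=8)
r[4] = 16  (first piece 1, then r[3]=12)
r[5] = 24
r[6] = 36
r[7] = 40  (first piece 1, then r[6]=36)
r[8] = 44  (first piece 1, then r[7]=40)
r[9] = 48  (first piece 1, then r[8]=44)
Maximum revenue is $48.
Now minimize piece count subject to staying optimal: for each k, pieces[k] = 1 + min over i with p[i]+r[k−i]=r[k] of pieces[k−i].
pieces[6] = 1
pieces[7] = 2
pieces[8] = 3
pieces[9] = 4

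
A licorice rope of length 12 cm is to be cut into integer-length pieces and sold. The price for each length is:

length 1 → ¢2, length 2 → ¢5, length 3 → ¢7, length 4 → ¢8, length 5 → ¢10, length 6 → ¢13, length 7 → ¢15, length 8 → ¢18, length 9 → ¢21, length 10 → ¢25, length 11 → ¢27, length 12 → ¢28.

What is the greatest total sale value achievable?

30

Build v[k] bottom-up: v[k] = max over allowed piece i of (p[i] + v[k−i]).
v[1] = 2
v[2] = max(2+2, 5+0) = 5
v[3] = max(2+5, 5+2, 7+0) = 7
v[4] = max(2+7, 5+5, 7+2, 8+0) = 10
v[5] = max(2+10, 5+7, 7+5, 8+2, 10+0) = 12
v[6] = max(2+12, 5+10, 7+7, 8+5, 10+2, 13+0) = 15
v[7] = max(2+15, 5+12, 7+10, …, 13+2, 15+0) = 17
v[8] = max(2+17, 5+15, 7+12, …, 15+2, 18+0) = 20
v[9] = max(2+20, 5+17, 7+15, …, 18+2, 21+0) = 22
v[10] = max(2+22, 5+20, 7+17, …, 21+2, 25+0) = 25
v[11] = max(2+25, 5+22, 7+20, …, 25+2, 27+0) = 27
v[12] = max(2+27, 5+25, 7+22, …, 27+2, 28+0) = 30
One optimal cutting: 2 + 2 + 2 + 2 + 2 + 2 → ¢5 + ¢5 + ¢5 + ¢5 + ¢5 + ¢5 = ¢30.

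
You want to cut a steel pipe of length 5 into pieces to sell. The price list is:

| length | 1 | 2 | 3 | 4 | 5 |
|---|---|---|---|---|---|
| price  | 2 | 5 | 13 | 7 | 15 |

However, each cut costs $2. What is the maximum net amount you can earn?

Let r[k] be the best obtainable value from length k. For each k, try every first piece i and keep the best of price[i] + r[k−i] minus the 2 cut fee when i<k.
r[1] = 2
r[2] = 5
r[3] = 13
r[4] = 13  (first piece 1, then r[3]=13)
r[5] = 16  (first piece 2, then r[3]=13)
One optimal plan: pieces 3 + 2 (1 cut) → $18 − $2 = $16.

16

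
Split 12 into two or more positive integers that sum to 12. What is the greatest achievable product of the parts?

81

Fill prod[k] for k=2..12: at each k try every first piece i and multiply by the better of (k−i) uncut or prod[k−i].
prod[2] = 1·max(1,0) = 1·1 = 1
prod[3] = max(1·2, 2·1) = 2
prod[4] = max(1·3, 2·2, 3·1) = 4
prod[5] = max(1·4, 2·3, 3·2, 4·1) = 6
prod[6] = max(1·6, 2·4, 3·3, 4·2, 5·1) = 9
prod[7] = max(1·9, 2·6, 3·4, 4·3, 5·2, 6·1) = 12
prod[8] = max(1·12, 2·9, 3·6, …, 6·2, 7·1) = 18
prod[9] = max(1·18, 2·12, 3·9, …, 7·2, 8·1) = 27
prod[10] = max(1·27, 2·18, 3·12, …, 8·2, 9·1) = 36
prod[11] = max(1·36, 2·27, 3·18, …, 9·2, 10·1) = 54
prod[12] = max(1·54, 2·36, 3·27, …, 10·2, 11·1) = 81
One optimal split: 3 + 3 + 3 + 3; product 3·3·3·3 = 81.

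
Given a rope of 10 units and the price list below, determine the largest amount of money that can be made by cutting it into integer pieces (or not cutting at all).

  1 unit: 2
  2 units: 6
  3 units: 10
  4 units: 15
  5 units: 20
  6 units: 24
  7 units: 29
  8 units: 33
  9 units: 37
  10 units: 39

40

Let v[k] be the best obtainable value from length k. For each k, try every first piece i and keep the best of price[i] + v[k−i].
v[1] = 2
v[2] = max(2+2, 6+0) = 6
v[3] = max(2+6, 6+2, 10+0) = 10
v[4] = max(2+10, 6+6, 10+2, 15+0) = 15
v[5] = max(2+15, 6+10, 10+6, 15+2, 20+0) = 20
v[6] = max(2+20, 6+15, 10+10, 15+6, 20+2, 24+0) = 24
v[7] = max(2+24, 6+20, 10+15, …, 24+2, 29+0) = 29
v[8] = max(2+29, 6+24, 10+20, …, 29+2, 33+0) = 33
v[9] = max(2+33, 6+29, 10+24, …, 33+2, 37+0) = 37
v[10] = max(2+37, 6+33, 10+29, …, 37+2, 39+0) = 40
One optimal cutting: 5 + 5 → 20 + 20 = 40.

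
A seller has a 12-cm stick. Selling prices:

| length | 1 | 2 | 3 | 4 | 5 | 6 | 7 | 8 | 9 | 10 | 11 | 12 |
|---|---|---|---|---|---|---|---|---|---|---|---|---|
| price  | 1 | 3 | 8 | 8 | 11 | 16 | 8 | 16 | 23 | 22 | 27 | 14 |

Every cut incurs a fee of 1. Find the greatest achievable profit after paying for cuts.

31

Let net[k] be the best obtainable value from length k. For each k, try every first piece i and keep the best of price[i] + net[k−i] minus the 1 cut fee when i<k.
net[1] = 1
net[2] = 3
net[3] = 8
net[4] = 8  (first piece 1, then net[3]=8)
net[5] = 11
net[6] = 16
net[7] = 16  (first piece 1, then net[6]=16)
net[8] = 18  (first piece 2, then net[6]=16)
net[9] = 23  (first piece 3, then net[6]=16)
net[10] = 23  (first piece 1, then net[9]=23)
net[11] = 27
net[12] = 31  (first piece 6, then net[6]=16)
One optimal plan: pieces 6 + 6 (1 cut) → 32 − 1 = 31.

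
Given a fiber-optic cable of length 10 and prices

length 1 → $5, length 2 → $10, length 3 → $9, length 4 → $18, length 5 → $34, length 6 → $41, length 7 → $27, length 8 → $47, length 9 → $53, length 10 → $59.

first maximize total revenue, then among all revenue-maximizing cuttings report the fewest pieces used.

Let r[k] be the best obtainable value from length k. For each k, try every first piece i and keep the best of price[i] + r[k−i].
r[1] = 5
r[2] = max(5+5, 10+0) = 10
r[3] = max(5+10, 10+5, 9+0) = 15
r[4] = max(5+15, 10+10, 9+5, 18+0) = 20
r[5] = max(5+20, 10+15, 9+10, 18+5, 34+0) = 34
r[6] = max(5+34, 10+20, 9+15, 18+10, 34+5, 41+0) = 41
r[7] = max(5+41, 10+34, 9+20, …, 41+5, 27+0) = 46
r[8] = max(5+46, 10+41, 9+34, …, 27+5, 47+0) = 51
r[9] = max(5+51, 10+46, 9+41, …, 47+5, 53+0) = 56
r[10] = max(5+56, 10+51, 9+46, …, 53+5, 59+0) = 68
Maximum revenue is $68.
Now minimize piece count subject to staying optimal: for each k, pieces[k] = 1 + min over i with p[i]+r[k−i]=r[k] of pieces[k−i].
pieces[7] = 2
pieces[8] = 2
pieces[9] = 3
pieces[10] = 2

2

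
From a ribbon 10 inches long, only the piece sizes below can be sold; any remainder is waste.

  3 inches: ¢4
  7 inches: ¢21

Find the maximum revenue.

Consider every possible first cut. best[k] is the best of p[i]+best[k−i] over all sellable i≤k.
best[1] = 0
best[2] = 0
best[3] = 4
best[4] = 4
best[5] = 4
best[6] = 8  (first piece 3, then best[3]=4)
best[7] = max(4+4, 21+0) = 21
best[8] = max(4+4, 21+0) = 21
best[9] = max(4+8, 21+0) = 21
best[10] = max(4+21, 21+4) = 25
One optimal cutting: 7 + 3 → ¢25.

25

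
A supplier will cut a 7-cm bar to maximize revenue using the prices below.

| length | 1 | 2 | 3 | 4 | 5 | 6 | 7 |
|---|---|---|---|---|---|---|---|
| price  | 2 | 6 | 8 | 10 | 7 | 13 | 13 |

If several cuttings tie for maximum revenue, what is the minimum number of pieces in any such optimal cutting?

Let r[k] be the best obtainable value from length k. For each k, try every first piece i and keep the best of price[i] + r[k−i].
r[1] = 2
r[2] = 6
r[3] = 8  (first piece 1, then r[2]=6)
r[4] = 12  (first piece 2, then r[2]=6)
r[5] = 14  (first piece 1, then r[4]=12)
r[6] = 18  (first piece 2, then r[4]=12)
r[7] = 20  (first piece 1, then r[6]=18)
Maximum revenue is 20.
Now minimize piece count subject to staying optimal: for each k, pieces[k] = 1 + min over i with p[i]+r[k−i]=r[k] of pieces[k−i].
pieces[4] = 2
pieces[5] = 2
pieces[6] = 3
pieces[7] = 3

3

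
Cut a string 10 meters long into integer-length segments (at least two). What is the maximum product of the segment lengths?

36

Let m[k] be the best product for length k (with at least one cut). For each first piece i, the rest contributes max(k−i, m[k−i]).
m[2] = 1×max(1,0) = 1×1 = 1
m[3] = max(1×2, 2×1) = 2
m[4] = max(1×3, 2×2, 3×1) = 4
m[5] = max(1×4, 2×3, 3×2, 4×1) = 6
m[6] = max(1×6, 2×4, 3×3, 4×2, 5×1) = 9
m[7] = max(1×9, 2×6, 3×4, 4×3, 5×2, 6×1) = 12
m[8] = max(1×12, 2×9, 3×6, …, 6×2, 7×1) = 18
m[9] = max(1×18, 2×12, 3×9, …, 7×2, 8×1) = 27
m[10] = max(1×27, 2×18, 3×12, …, 8×2, 9×1) = 36
One optimal split: 3 + 3 + 2 + 2; product 3×3×2×2 = 36.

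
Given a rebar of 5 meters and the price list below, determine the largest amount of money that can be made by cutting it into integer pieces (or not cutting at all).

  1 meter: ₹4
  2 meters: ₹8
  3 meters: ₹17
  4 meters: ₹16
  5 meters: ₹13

Let v[k] be the best obtainable value from length k. For each k, try every first piece i and keep the best of price[i] + v[k−i].
v[1] = 4
v[2] = max(4+4, 8+0) = 8
v[3] = max(4+8, 8+4, 17+0) = 17
v[4] = max(4+17, 8+8, 17+4, 16+0) = 21
v[5] = max(4+21, 8+17, 17+8, 16+4, 13+0) = 25
One optimal cutting: 3 + 1 + 1 → ₹17 + ₹4 + ₹4 = ₹25.

25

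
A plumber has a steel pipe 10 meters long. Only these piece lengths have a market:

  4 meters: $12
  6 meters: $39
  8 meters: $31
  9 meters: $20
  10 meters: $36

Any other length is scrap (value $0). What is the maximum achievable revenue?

Let r[k] be the best obtainable value from length k. For each k, try every first piece i and keep the best of price[i] + r[k−i].
r[1] = 0
r[2] = 0
r[3] = 0
r[4] = 12
r[5] = 12
r[6] = max(12+0, 39+0) = 39
r[7] = max(12+0, 39+0) = 39
r[8] = max(12+12, 39+0, 31+0) = 39
r[9] = max(12+12, 39+0, 31+0, 20+0) = 39
r[10] = max(12+39, 39+12, 31+0, 20+0, 36+0) = 51
One optimal cutting: 6 + 4 → $51.

51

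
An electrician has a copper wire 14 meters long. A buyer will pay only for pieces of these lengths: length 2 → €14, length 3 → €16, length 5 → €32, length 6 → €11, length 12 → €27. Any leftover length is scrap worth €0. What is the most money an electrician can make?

98

Consider every possible first cut. r[k] is the best of p[i]+r[k−i] over all sellable i≤k.
r[1] = 0
r[2] = 14
r[3] = max(14+0, 16+0) = 16
r[4] = max(14+14, 16+0) = 28
r[5] = max(14+16, 16+14, 32+0) = 32
r[6] = max(14+28, 16+16, 32+0, 11+0) = 42
r[7] = max(14+32, 16+28, 32+14, 11+0) = 46
r[8] = max(14+42, 16+32, 32+16, 11+14) = 56
r[9] = max(14+46, 16+42, 32+28, 11+16) = 60
r[10] = max(14+56, 16+46, 32+32, 11+28) = 70
r[11] = max(14+60, 16+56, 32+42, 11+32) = 74
r[12] = max(14+70, 16+60, 32+46, 11+42, 27+0) = 84
r[13] = max(14+74, 16+70, 32+56, 11+46, 27+0) = 88
r[14] = max(14+84, 16+74, 32+60, 11+56, 27+14) = 98
One optimal cutting: 2 + 2 + 2 + 2 + 2 + 2 + 2 → €98.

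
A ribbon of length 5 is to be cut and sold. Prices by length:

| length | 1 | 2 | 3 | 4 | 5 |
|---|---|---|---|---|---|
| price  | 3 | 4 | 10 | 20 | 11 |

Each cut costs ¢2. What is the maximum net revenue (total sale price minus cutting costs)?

21

Let net[k] be the best obtainable value from length k. For each k, try every first piece i and keep the best of price[i] + net[k−i] minus the 2 cut fee when i<k.
net[1] = 3
net[2] = max(3+3-2, 4+0) = 4
net[3] = max(3+4-2, 4+3-2, 10+0) = 10
net[4] = max(3+10-2, 4+4-2, 10+3-2, 20+0) = 20
net[5] = max(3+20-2, 4+10-2, 10+4-2, 20+3-2, 11+0) = 21
One optimal plan: pieces 4 + 1 (1 cut) → ¢23 − ¢2 = ¢21.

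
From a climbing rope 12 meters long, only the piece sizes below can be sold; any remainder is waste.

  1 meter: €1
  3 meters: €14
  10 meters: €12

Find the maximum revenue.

Consider every possible first cut. best[k] is the best of p[i]+best[k−i] over all sellable i≤k.
best[1] = 1
best[2] = 2  (first piece 1, then best[1]=1)
best[3] = max(1+2, 14+0) = 14
best[4] = max(1+14, 14+1) = 15
best[5] = max(1+15, 14+2) = 16
best[6] = max(1+16, 14+14) = 28
best[7] = max(1+28, 14+15) = 29
best[8] = max(1+29, 14+16) = 30
best[9] = max(1+30, 14+28) = 42
best[10] = max(1+42, 14+29, 12+0) = 43
best[11] = max(1+43, 14+30, 12+1) = 44
best[12] = max(1+44, 14+42, 12+2) = 56
One optimal cutting: 3 + 3 + 3 + 3 → €56.

56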